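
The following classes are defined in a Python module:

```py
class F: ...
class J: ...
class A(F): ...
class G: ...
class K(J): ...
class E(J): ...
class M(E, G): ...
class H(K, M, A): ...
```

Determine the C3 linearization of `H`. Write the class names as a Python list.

[H, K, M, E, J, G, A, F, object]

L[H] = H + merge(L[K], L[M], L[A], [K M A])
  take K:  [K J object] + [M E J G object] + [A F object] + [K M A]
  take M:  [J object] + [M E J G object] + [A F object] + [M A]
  take E:  [J object] + [E J G object] + [A F object] + [A]
  take J:  [J object] + [J G object] + [A F object] + [A]
  take G:  [object] + [G object] + [A F object] + [A]
  take A:  [object] + [object] + [A F object] + [A]
  take F:  [object] + [object] + [F object]
  take object:  [object] + [object] + [object]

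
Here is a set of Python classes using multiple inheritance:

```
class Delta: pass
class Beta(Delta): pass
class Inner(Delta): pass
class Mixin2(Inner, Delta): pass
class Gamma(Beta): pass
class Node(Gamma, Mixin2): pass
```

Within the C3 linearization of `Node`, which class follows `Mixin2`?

L[Node] = Node + merge(L[Gamma], L[Mixin2], [Gamma Mixin2])
  take Gamma:  [Gamma Beta Delta object] + [Mixin2 Inner Delta object] + [Gamma Mixin2]
  take Beta:  [Beta Delta object] + [Mixin2 Inner Delta object] + [Mixin2]
  take Mixin2:  [Delta object] + [Mixin2 Inner Delta object] + [Mixin2]
  take Inner:  [Delta object] + [Inner Delta object]
  take Delta:  [Delta object] + [Delta object]
  take object:  [object] + [object]
MRO: Node Gamma Beta Mixin2 Inner Delta object
Mixin2 is at position 3; next is Inner.

Inner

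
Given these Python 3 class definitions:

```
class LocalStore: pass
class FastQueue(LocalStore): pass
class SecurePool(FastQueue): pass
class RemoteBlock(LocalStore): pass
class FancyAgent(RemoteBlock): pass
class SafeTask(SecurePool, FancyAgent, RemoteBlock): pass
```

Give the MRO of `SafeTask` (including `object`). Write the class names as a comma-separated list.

L[SafeTask] = SafeTask + merge(L[SecurePool], L[FancyAgent], L[RemoteBlock], [SecurePool FancyAgent RemoteBlock])
  take SecurePool:  [SecurePool FastQueue LocalStore object] + [FancyAgent RemoteBlock LocalStore object] + [RemoteBlock LocalStore object] + [SecurePool FancyAgent RemoteBlock]
  take FastQueue:  [FastQueue LocalStore object] + [FancyAgent RemoteBlock LocalStore object] + [RemoteBlock LocalStore object] + [FancyAgent RemoteBlock]
  take FancyAgent:  [LocalStore object] + [FancyAgent RemoteBlock LocalStore object] + [RemoteBlock LocalStore object] + [FancyAgent RemoteBlock]
  take RemoteBlock:  [LocalStore object] + [RemoteBlock LocalStore object] + [RemoteBlock LocalStore object] + [RemoteBlock]
  take LocalStore:  [LocalStore object] + [LocalStore object] + [LocalStore object]
  take object:  [object] + [object] + [object]

SafeTask, SecurePool, FastQueue, FancyAgent, RemoteBlock, LocalStore, object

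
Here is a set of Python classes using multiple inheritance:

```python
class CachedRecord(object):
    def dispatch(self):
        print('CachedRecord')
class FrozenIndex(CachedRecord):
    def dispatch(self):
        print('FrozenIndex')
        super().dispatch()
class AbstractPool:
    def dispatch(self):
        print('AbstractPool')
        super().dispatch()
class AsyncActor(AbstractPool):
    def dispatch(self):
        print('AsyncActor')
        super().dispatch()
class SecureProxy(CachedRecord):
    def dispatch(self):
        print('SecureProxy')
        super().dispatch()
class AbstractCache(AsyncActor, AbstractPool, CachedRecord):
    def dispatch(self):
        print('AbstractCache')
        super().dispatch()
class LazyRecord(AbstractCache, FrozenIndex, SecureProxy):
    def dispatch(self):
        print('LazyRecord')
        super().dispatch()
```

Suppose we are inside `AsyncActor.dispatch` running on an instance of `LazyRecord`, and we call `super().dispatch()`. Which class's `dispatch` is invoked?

AbstractPool

L[LazyRecord] = LazyRecord + merge(L[AbstractCache], L[FrozenIndex], L[SecureProxy], [AbstractCache FrozenIndex SecureProxy])
  take AbstractCache:  [AbstractCache AsyncActor AbstractPool CachedRecord object] + [FrozenIndex CachedRecord object] + [SecureProxy CachedRecord object] + [AbstractCache FrozenIndex SecureProxy]
  take AsyncActor:  [AsyncActor AbstractPool CachedRecord object] + [FrozenIndex CachedRecord object] + [SecureProxy CachedRecord object] + [FrozenIndex SecureProxy]
  take AbstractPool:  [AbstractPool CachedRecord object] + [FrozenIndex CachedRecord object] + [SecureProxy CachedRecord object] + [FrozenIndex SecureProxy]
  take FrozenIndex:  [CachedRecord object] + [FrozenIndex CachedRecord object] + [SecureProxy CachedRecord object] + [FrozenIndex SecureProxy]
  take SecureProxy:  [CachedRecord object] + [CachedRecord object] + [SecureProxy CachedRecord object] + [SecureProxy]
  take CachedRecord:  [CachedRecord object] + [CachedRecord object] + [CachedRecord object]
  take object:  [object] + [object] + [object]
MRO: LazyRecord AbstractCache AsyncActor AbstractPool FrozenIndex SecureProxy CachedRecord object
super() in AsyncActor.dispatch on a LazyRecord instance goes to the class after AsyncActor in LazyRecord's MRO: AbstractPool.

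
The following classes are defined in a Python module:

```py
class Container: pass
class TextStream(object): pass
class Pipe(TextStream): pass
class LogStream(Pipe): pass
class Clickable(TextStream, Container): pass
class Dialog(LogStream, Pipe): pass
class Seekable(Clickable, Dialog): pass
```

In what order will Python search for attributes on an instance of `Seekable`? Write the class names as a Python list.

[Seekable, Clickable, Dialog, LogStream, Pipe, TextStream, Container, object]

L[Seekable] = Seekable + merge(L[Clickable], L[Dialog], [Clickable Dialog])
  take Clickable:  [Clickable TextStream Container object] + [Dialog LogStream Pipe TextStream object] + [Clickable Dialog]
  take Dialog:  [TextStream Container object] + [Dialog LogStream Pipe TextStream object] + [Dialog]
  take LogStream:  [TextStream Container object] + [LogStream Pipe TextStream object]
  take Pipe:  [TextStream Container object] + [Pipe TextStream object]
  take TextStream:  [TextStream Container object] + [TextStream object]
  take Container:  [Container object] + [object]
  take object:  [object] + [object]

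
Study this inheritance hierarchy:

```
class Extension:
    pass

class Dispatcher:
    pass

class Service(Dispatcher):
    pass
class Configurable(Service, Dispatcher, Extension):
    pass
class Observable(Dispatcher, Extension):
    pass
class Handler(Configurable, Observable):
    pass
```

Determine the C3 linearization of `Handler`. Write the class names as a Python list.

[Handler, Configurable, Service, Observable, Dispatcher, Extension, object]

L[Handler] = Handler + merge(L[Configurable], L[Observable], [Configurable Observable])
  take Configurable:  [Configurable Service Dispatcher Extension object] + [Observable Dispatcher Extension object] + [Configurable Observable]
  take Service:  [Service Dispatcher Extension object] + [Observable Dispatcher Extension object] + [Observable]
  take Observable:  [Dispatcher Extension object] + [Observable Dispatcher Extension object] + [Observable]
  take Dispatcher:  [Dispatcher Extension object] + [Dispatcher Extension object]
  take Extension:  [Extension object] + [Extension object]
  take object:  [object] + [object]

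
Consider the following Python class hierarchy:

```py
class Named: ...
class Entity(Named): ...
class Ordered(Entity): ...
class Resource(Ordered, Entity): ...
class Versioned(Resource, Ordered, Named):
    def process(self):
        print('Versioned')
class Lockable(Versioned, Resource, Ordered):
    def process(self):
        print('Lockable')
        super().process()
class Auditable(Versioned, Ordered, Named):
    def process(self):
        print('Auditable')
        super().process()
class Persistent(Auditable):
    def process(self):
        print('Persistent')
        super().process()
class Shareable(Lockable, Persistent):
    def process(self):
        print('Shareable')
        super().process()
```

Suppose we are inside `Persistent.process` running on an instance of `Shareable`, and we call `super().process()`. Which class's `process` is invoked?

L[Shareable] = Shareable + merge(L[Lockable], L[Persistent], [Lockable Persistent])
  take Lockable:  [Lockable Versioned Resource Ordered Entity Named object] + [Persistent Auditable Versioned Resource Ordered Entity Named object] + [Lockable Persistent]
  take Persistent:  [Versioned Resource Ordered Entity Named object] + [Persistent Auditable Versioned Resource Ordered Entity Named object] + [Persistent]
  take Auditable:  [Versioned Resource Ordered Entity Named object] + [Auditable Versioned Resource Ordered Entity Named object]
  take Versioned:  [Versioned Resource Ordered Entity Named object] + [Versioned Resource Ordered Entity Named object]
  take Resource:  [Resource Ordered Entity Named object] + [Resource Ordered Entity Named object]
  take Ordered:  [Ordered Entity Named object] + [Ordered Entity Named object]
  take Entity:  [Entity Named object] + [Entity Named object]
  take Named:  [Named object] + [Named object]
  take object:  [object] + [object]
MRO: Shareable Lockable Persistent Auditable Versioned Resource Ordered Entity Named object
super() in Persistent.process on a Shareable instance goes to the class after Persistent in Shareable's MRO: Auditable.

Auditable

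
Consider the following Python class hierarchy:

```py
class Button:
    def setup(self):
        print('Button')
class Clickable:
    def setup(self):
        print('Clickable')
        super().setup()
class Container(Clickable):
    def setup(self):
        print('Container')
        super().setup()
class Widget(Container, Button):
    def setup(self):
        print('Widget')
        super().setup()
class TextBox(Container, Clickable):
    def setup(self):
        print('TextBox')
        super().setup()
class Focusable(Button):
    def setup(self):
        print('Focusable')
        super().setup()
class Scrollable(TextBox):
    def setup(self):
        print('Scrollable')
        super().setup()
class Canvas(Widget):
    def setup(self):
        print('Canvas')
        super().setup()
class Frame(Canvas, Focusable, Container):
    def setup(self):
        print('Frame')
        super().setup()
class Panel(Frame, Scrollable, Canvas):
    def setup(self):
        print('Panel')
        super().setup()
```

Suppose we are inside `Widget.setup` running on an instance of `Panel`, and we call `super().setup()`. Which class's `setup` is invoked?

L[Panel] = Panel + merge(L[Frame], L[Scrollable], L[Canvas], [Frame Scrollable Canvas])
  take Frame:  [Frame Canvas Widget Focusable Container Clickable Button object] + [Scrollable TextBox Container Clickable object] + [Canvas Widget Container Clickable Button object] + [Frame Scrollable Canvas]
  take Scrollable:  [Canvas Widget Focusable Container Clickable Button object] + [Scrollable TextBox Container Clickable object] + [Canvas Widget Container Clickable Button object] + [Scrollable Canvas]
  take Canvas:  [Canvas Widget Focusable Container Clickable Button object] + [TextBox Container Clickable object] + [Canvas Widget Container Clickable Button object] + [Canvas]
  take Widget:  [Widget Focusable Container Clickable Button object] + [TextBox Container Clickable object] + [Widget Container Clickable Button object]
  take Focusable:  [Focusable Container Clickable Button object] + [TextBox Container Clickable object] + [Container Clickable Button object]
  take TextBox:  [Container Clickable Button object] + [TextBox Container Clickable object] + [Container Clickable Button object]
  take Container:  [Container Clickable Button object] + [Container Clickable object] + [Container Clickable Button object]
  take Clickable:  [Clickable Button object] + [Clickable object] + [Clickable Button object]
  take Button:  [Button object] + [object] + [Button object]
  take object:  [object] + [object] + [object]
MRO: Panel Frame Scrollable Canvas Widget Focusable TextBox Container Clickable Button object
super() in Widget.setup on a Panel instance goes to the class after Widget in Panel's MRO: Focusable.

Focusable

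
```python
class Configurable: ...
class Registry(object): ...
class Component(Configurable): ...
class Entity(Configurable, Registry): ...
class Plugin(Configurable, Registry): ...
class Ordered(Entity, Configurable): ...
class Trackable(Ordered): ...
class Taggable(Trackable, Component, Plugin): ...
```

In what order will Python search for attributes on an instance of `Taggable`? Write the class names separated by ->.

L[Taggable] = Taggable + merge(L[Trackable], L[Component], L[Plugin], [Trackable Component Plugin])
  take Trackable:  [Trackable Ordered Entity Configurable Registry object] + [Component Configurable object] + [Plugin Configurable Registry object] + [Trackable Component Plugin]
  take Ordered:  [Ordered Entity Configurable Registry object] + [Component Configurable object] + [Plugin Configurable Registry object] + [Component Plugin]
  take Entity:  [Entity Configurable Registry object] + [Component Configurable object] + [Plugin Configurable Registry object] + [Component Plugin]
  take Component:  [Configurable Registry object] + [Component Configurable object] + [Plugin Configurable Registry object] + [Component Plugin]
  take Plugin:  [Configurable Registry object] + [Configurable object] + [Plugin Configurable Registry object] + [Plugin]
  take Configurable:  [Configurable Registry object] + [Configurable object] + [Configurable Registry object]
  take Registry:  [Registry object] + [object] + [Registry object]
  take object:  [object] + [object] + [object]

Taggable -> Trackable -> Ordered -> Entity -> Component -> Plugin -> Configurable -> Registry -> object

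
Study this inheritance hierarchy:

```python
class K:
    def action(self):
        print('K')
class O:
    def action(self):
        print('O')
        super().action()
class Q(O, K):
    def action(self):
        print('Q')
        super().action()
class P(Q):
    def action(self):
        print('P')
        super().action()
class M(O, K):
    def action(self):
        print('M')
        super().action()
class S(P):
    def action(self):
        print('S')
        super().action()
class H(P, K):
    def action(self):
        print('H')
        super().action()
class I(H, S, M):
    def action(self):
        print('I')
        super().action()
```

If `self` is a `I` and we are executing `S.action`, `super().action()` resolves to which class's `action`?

L[I] = I + merge(L[H], L[S], L[M], [H S M])
  take H:  [H P Q O K object] + [S P Q O K object] + [M O K object] + [H S M]
  take S:  [P Q O K object] + [S P Q O K object] + [M O K object] + [S M]
  take P:  [P Q O K object] + [P Q O K object] + [M O K object] + [M]
  take Q:  [Q O K object] + [Q O K object] + [M O K object] + [M]
  take M:  [O K object] + [O K object] + [M O K object] + [M]
  take O:  [O K object] + [O K object] + [O K object]
  take K:  [K object] + [K object] + [K object]
  take object:  [object] + [object] + [object]
MRO: I H S P Q M O K object
super() in S.action on a I instance goes to the class after S in I's MRO: P.

P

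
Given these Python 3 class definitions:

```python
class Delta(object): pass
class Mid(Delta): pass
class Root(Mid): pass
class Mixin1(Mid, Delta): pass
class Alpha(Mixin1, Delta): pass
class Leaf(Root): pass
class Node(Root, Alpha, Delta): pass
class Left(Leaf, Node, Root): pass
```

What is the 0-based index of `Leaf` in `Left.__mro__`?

L[Left] = Left + merge(L[Leaf], L[Node], L[Root], [Leaf Node Root])
  take Leaf:  [Leaf Root Mid Delta object] + [Node Root Alpha Mixin1 Mid Delta object] + [Root Mid Delta object] + [Leaf Node Root]
  take Node:  [Root Mid Delta object] + [Node Root Alpha Mixin1 Mid Delta object] + [Root Mid Delta object] + [Node Root]
  take Root:  [Root Mid Delta object] + [Root Alpha Mixin1 Mid Delta object] + [Root Mid Delta object] + [Root]
  take Alpha:  [Mid Delta object] + [Alpha Mixin1 Mid Delta object] + [Mid Delta object]
  take Mixin1:  [Mid Delta object] + [Mixin1 Mid Delta object] + [Mid Delta object]
  take Mid:  [Mid Delta object] + [Mid Delta object] + [Mid Delta object]
  take Delta:  [Delta object] + [Delta object] + [Delta object]
  take object:  [object] + [object] + [object]
MRO: Left Leaf Node Root Alpha Mixin1 Mid Delta object
Leaf sits at index 1.

1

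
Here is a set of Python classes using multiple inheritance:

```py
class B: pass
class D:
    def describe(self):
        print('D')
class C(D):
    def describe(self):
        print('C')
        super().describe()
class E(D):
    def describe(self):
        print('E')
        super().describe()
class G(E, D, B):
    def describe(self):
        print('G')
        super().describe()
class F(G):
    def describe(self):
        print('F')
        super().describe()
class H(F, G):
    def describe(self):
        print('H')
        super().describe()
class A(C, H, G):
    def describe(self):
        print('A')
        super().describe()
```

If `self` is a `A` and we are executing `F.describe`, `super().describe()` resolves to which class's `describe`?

G

L[A] = A + merge(L[C], L[H], L[G], [C H G])
  take C:  [C D object] + [H F G E D B object] + [G E D B object] + [C H G]
  take H:  [D object] + [H F G E D B object] + [G E D B object] + [H G]
  take F:  [D object] + [F G E D B object] + [G E D B object] + [G]
  take G:  [D object] + [G E D B object] + [G E D B object] + [G]
  take E:  [D object] + [E D B object] + [E D B object]
  take D:  [D object] + [D B object] + [D B object]
  take B:  [object] + [B object] + [B object]
  take object:  [object] + [object] + [object]
MRO: A C H F G E D B object
super() in F.describe on a A instance goes to the class after F in A's MRO: G.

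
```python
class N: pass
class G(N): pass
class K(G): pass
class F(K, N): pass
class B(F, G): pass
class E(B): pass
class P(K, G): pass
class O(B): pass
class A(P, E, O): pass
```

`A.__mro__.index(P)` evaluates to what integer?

1

L[A] = A + merge(L[P], L[E], L[O], [P E O])
  take P:  [P K G N object] + [E B F K G N object] + [O B F K G N object] + [P E O]
  take E:  [K G N object] + [E B F K G N object] + [O B F K G N object] + [E O]
  take O:  [K G N object] + [B F K G N object] + [O B F K G N object] + [O]
  take B:  [K G N object] + [B F K G N object] + [B F K G N object]
  take F:  [K G N object] + [F K G N object] + [F K G N object]
  take K:  [K G N object] + [K G N object] + [K G N object]
  take G:  [G N object] + [G N object] + [G N object]
  take N:  [N object] + [N object] + [N object]
  take object:  [object] + [object] + [object]
MRO: A P E O B F K G N object
P sits at index 1.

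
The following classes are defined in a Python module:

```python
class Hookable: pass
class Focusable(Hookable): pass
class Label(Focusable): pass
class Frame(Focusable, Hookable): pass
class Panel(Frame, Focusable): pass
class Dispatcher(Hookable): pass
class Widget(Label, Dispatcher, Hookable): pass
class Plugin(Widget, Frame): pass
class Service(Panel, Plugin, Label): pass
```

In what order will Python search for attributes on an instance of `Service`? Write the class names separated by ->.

L[Service] = Service + merge(L[Panel], L[Plugin], L[Label], [Panel Plugin Label])
  take Panel:  [Panel Frame Focusable Hookable object] + [Plugin Widget Label Frame Focusable Dispatcher Hookable object] + [Label Focusable Hookable object] + [Panel Plugin Label]
  take Plugin:  [Frame Focusable Hookable object] + [Plugin Widget Label Frame Focusable Dispatcher Hookable object] + [Label Focusable Hookable object] + [Plugin Label]
  take Widget:  [Frame Focusable Hookable object] + [Widget Label Frame Focusable Dispatcher Hookable object] + [Label Focusable Hookable object] + [Label]
  take Label:  [Frame Focusable Hookable object] + [Label Frame Focusable Dispatcher Hookable object] + [Label Focusable Hookable object] + [Label]
  take Frame:  [Frame Focusable Hookable object] + [Frame Focusable Dispatcher Hookable object] + [Focusable Hookable object]
  take Focusable:  [Focusable Hookable object] + [Focusable Dispatcher Hookable object] + [Focusable Hookable object]
  take Dispatcher:  [Hookable object] + [Dispatcher Hookable object] + [Hookable object]
  take Hookable:  [Hookable object] + [Hookable object] + [Hookable object]
  take object:  [object] + [object] + [object]

Service -> Panel -> Plugin -> Widget -> Label -> Frame -> Focusable -> Dispatcher -> Hookable -> object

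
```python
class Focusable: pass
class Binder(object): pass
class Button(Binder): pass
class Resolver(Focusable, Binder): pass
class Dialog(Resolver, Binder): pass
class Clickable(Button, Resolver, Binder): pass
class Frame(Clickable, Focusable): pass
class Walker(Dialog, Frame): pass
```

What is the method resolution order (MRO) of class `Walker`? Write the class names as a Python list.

[Walker, Dialog, Frame, Clickable, Button, Resolver, Focusable, Binder, object]

L[Walker] = Walker + merge(L[Dialog], L[Frame], [Dialog Frame])
  take Dialog:  [Dialog Resolver Focusable Binder object] + [Frame Clickable Button Resolver Focusable Binder object] + [Dialog Frame]
  take Frame:  [Resolver Focusable Binder object] + [Frame Clickable Button Resolver Focusable Binder object] + [Frame]
  take Clickable:  [Resolver Focusable Binder object] + [Clickable Button Resolver Focusable Binder object]
  take Button:  [Resolver Focusable Binder object] + [Button Resolver Focusable Binder object]
  take Resolver:  [Resolver Focusable Binder object] + [Resolver Focusable Binder object]
  take Focusable:  [Focusable Binder object] + [Focusable Binder object]
  take Binder:  [Binder object] + [Binder object]
  take object:  [object] + [object]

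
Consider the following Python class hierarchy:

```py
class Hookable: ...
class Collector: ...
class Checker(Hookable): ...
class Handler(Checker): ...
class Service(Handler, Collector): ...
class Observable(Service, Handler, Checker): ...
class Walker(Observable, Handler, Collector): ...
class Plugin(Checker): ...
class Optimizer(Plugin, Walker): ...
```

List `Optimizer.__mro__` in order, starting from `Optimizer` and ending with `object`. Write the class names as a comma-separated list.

L[Optimizer] = Optimizer + merge(L[Plugin], L[Walker], [Plugin Walker])
  take Plugin:  [Plugin Checker Hookable object] + [Walker Observable Service Handler Checker Hookable Collector object] + [Plugin Walker]
  take Walker:  [Checker Hookable object] + [Walker Observable Service Handler Checker Hookable Collector object] + [Walker]
  take Observable:  [Checker Hookable object] + [Observable Service Handler Checker Hookable Collector object]
  take Service:  [Checker Hookable object] + [Service Handler Checker Hookable Collector object]
  take Handler:  [Checker Hookable object] + [Handler Checker Hookable Collector object]
  take Checker:  [Checker Hookable object] + [Checker Hookable Collector object]
  take Hookable:  [Hookable object] + [Hookable Collector object]
  take Collector:  [object] + [Collector object]
  take object:  [object] + [object]

Optimizer, Plugin, Walker, Observable, Service, Handler, Checker, Hookable, Collector, object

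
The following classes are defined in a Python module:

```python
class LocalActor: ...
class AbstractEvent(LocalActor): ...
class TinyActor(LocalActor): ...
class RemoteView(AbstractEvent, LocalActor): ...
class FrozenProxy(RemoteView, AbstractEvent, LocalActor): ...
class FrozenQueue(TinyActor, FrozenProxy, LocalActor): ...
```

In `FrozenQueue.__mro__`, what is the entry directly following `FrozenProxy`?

RemoteView

L[FrozenQueue] = FrozenQueue + merge(L[TinyActor], L[FrozenProxy], L[LocalActor], [TinyActor FrozenProxy LocalActor])
  take TinyActor:  [TinyActor LocalActor object] + [FrozenProxy RemoteView AbstractEvent LocalActor object] + [LocalActor object] + [TinyActor FrozenProxy LocalActor]
  take FrozenProxy:  [LocalActor object] + [FrozenProxy RemoteView AbstractEvent LocalActor object] + [LocalActor object] + [FrozenProxy LocalActor]
  take RemoteView:  [LocalActor object] + [RemoteView AbstractEvent LocalActor object] + [LocalActor object] + [LocalActor]
  take AbstractEvent:  [LocalActor object] + [AbstractEvent LocalActor object] + [LocalActor object] + [LocalActor]
  take LocalActor:  [LocalActor object] + [LocalActor object] + [LocalActor object] + [LocalActor]
  take object:  [object] + [object] + [object]
MRO: FrozenQueue TinyActor FrozenProxy RemoteView AbstractEvent LocalActor object
FrozenProxy is at position 2; next is RemoteView.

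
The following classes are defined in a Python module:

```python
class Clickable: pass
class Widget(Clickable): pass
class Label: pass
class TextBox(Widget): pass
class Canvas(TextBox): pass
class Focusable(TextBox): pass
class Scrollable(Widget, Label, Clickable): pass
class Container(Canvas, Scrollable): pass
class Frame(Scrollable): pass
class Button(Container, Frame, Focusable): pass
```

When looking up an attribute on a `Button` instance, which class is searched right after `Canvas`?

Frame

L[Button] = Button + merge(L[Container], L[Frame], L[Focusable], [Container Frame Focusable])
  take Container:  [Container Canvas TextBox Scrollable Widget Label Clickable object] + [Frame Scrollable Widget Label Clickable object] + [Focusable TextBox Widget Clickable object] + [Container Frame Focusable]
  take Canvas:  [Canvas TextBox Scrollable Widget Label Clickable object] + [Frame Scrollable Widget Label Clickable object] + [Focusable TextBox Widget Clickable object] + [Frame Focusable]
  take Frame:  [TextBox Scrollable Widget Label Clickable object] + [Frame Scrollable Widget Label Clickable object] + [Focusable TextBox Widget Clickable object] + [Frame Focusable]
  take Focusable:  [TextBox Scrollable Widget Label Clickable object] + [Scrollable Widget Label Clickable object] + [Focusable TextBox Widget Clickable object] + [Focusable]
  take TextBox:  [TextBox Scrollable Widget Label Clickable object] + [Scrollable Widget Label Clickable object] + [TextBox Widget Clickable object]
  take Scrollable:  [Scrollable Widget Label Clickable object] + [Scrollable Widget Label Clickable object] + [Widget Clickable object]
  take Widget:  [Widget Label Clickable object] + [Widget Label Clickable object] + [Widget Clickable object]
  take Label:  [Label Clickable object] + [Label Clickable object] + [Clickable object]
  take Clickable:  [Clickable object] + [Clickable object] + [Clickable object]
  take object:  [object] + [object] + [object]
MRO: Button Container Canvas Frame Focusable TextBox Scrollable Widget Label Clickable object
Canvas is at position 2; next is Frame.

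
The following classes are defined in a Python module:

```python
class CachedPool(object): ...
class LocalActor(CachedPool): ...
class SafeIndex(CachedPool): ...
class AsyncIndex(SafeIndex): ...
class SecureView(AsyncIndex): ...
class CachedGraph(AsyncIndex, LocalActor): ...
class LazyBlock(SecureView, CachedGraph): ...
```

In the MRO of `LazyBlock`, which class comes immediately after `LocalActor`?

L[LazyBlock] = LazyBlock + merge(L[SecureView], L[CachedGraph], [SecureView CachedGraph])
  take SecureView:  [SecureView AsyncIndex SafeIndex CachedPool object] + [CachedGraph AsyncIndex SafeIndex LocalActor CachedPool object] + [SecureView CachedGraph]
  take CachedGraph:  [AsyncIndex SafeIndex CachedPool object] + [CachedGraph AsyncIndex SafeIndex LocalActor CachedPool object] + [CachedGraph]
  take AsyncIndex:  [AsyncIndex SafeIndex CachedPool object] + [AsyncIndex SafeIndex LocalActor CachedPool object]
  take SafeIndex:  [SafeIndex CachedPool object] + [SafeIndex LocalActor CachedPool object]
  take LocalActor:  [CachedPool object] + [LocalActor CachedPool object]
  take CachedPool:  [CachedPool object] + [CachedPool object]
  take object:  [object] + [object]
MRO: LazyBlock SecureView CachedGraph AsyncIndex SafeIndex LocalActor CachedPool object
LocalActor is at position 5; next is CachedPool.

CachedPool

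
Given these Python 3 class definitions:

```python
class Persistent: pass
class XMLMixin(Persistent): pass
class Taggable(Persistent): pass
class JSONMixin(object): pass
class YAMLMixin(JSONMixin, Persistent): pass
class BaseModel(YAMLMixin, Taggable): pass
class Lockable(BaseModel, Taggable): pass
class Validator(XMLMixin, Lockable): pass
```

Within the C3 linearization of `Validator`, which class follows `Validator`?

XMLMixin

L[Validator] = Validator + merge(L[XMLMixin], L[Lockable], [XMLMixin Lockable])
  take XMLMixin:  [XMLMixin Persistent object] + [Lockable BaseModel YAMLMixin JSONMixin Taggable Persistent object] + [XMLMixin Lockable]
  take Lockable:  [Persistent object] + [Lockable BaseModel YAMLMixin JSONMixin Taggable Persistent object] + [Lockable]
  take BaseModel:  [Persistent object] + [BaseModel YAMLMixin JSONMixin Taggable Persistent object]
  take YAMLMixin:  [Persistent object] + [YAMLMixin JSONMixin Taggable Persistent object]
  take JSONMixin:  [Persistent object] + [JSONMixin Taggable Persistent object]
  take Taggable:  [Persistent object] + [Taggable Persistent object]
  take Persistent:  [Persistent object] + [Persistent object]
  take object:  [object] + [object]
MRO: Validator XMLMixin Lockable BaseModel YAMLMixin JSONMixin Taggable Persistent object
Validator is at position 0; next is XMLMixin.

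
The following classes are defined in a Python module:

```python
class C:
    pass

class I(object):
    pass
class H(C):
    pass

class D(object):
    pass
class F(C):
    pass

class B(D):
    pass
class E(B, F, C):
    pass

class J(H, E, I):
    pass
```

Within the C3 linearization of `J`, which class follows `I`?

L[J] = J + merge(L[H], L[E], L[I], [H E I])
  take H:  [H C object] + [E B D F C object] + [I object] + [H E I]
  take E:  [C object] + [E B D F C object] + [I object] + [E I]
  take B:  [C object] + [B D F C object] + [I object] + [I]
  take D:  [C object] + [D F C object] + [I object] + [I]
  take F:  [C object] + [F C object] + [I object] + [I]
  take C:  [C object] + [C object] + [I object] + [I]
  take I:  [object] + [object] + [I object] + [I]
  take object:  [object] + [object] + [object]
MRO: J H E B D F C I object
I is at position 7; next is object.

object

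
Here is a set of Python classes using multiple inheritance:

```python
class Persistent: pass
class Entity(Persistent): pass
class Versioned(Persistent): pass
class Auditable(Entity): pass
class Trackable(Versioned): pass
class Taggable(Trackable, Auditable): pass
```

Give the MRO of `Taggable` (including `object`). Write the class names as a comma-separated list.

Taggable, Trackable, Versioned, Auditable, Entity, Persistent, object

L[Taggable] = Taggable + merge(L[Trackable], L[Auditable], [Trackable Auditable])
  take Trackable:  [Trackable Versioned Persistent object] + [Auditable Entity Persistent object] + [Trackable Auditable]
  take Versioned:  [Versioned Persistent object] + [Auditable Entity Persistent object] + [Auditable]
  take Auditable:  [Persistent object] + [Auditable Entity Persistent object] + [Auditable]
  take Entity:  [Persistent object] + [Entity Persistent object]
  take Persistent:  [Persistent object] + [Persistent object]
  take object:  [object] + [object]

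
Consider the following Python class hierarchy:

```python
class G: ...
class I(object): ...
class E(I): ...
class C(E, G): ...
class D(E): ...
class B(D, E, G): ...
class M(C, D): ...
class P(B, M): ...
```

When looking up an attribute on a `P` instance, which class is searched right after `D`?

L[P] = P + merge(L[B], L[M], [B M])
  take B:  [B D E I G object] + [M C D E I G object] + [B M]
  take M:  [D E I G object] + [M C D E I G object] + [M]
  take C:  [D E I G object] + [C D E I G object]
  take D:  [D E I G object] + [D E I G object]
  take E:  [E I G object] + [E I G object]
  take I:  [I G object] + [I G object]
  take G:  [G object] + [G object]
  take object:  [object] + [object]
MRO: P B M C D E I G object
D is at position 4; next is E.

E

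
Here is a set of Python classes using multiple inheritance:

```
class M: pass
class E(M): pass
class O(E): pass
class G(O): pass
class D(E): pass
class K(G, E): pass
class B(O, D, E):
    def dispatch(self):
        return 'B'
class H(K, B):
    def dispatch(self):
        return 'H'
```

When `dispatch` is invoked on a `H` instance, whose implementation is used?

L[H] = H + merge(L[K], L[B], [K B])
  take K:  [K G O E M object] + [B O D E M object] + [K B]
  take G:  [G O E M object] + [B O D E M object] + [B]
  take B:  [O E M object] + [B O D E M object] + [B]
  take O:  [O E M object] + [O D E M object]
  take D:  [E M object] + [D E M object]
  take E:  [E M object] + [E M object]
  take M:  [M object] + [M object]
  take object:  [object] + [object]
MRO: H K G B O D E M object
dispatch is defined in: B, H. First along the MRO is H.

H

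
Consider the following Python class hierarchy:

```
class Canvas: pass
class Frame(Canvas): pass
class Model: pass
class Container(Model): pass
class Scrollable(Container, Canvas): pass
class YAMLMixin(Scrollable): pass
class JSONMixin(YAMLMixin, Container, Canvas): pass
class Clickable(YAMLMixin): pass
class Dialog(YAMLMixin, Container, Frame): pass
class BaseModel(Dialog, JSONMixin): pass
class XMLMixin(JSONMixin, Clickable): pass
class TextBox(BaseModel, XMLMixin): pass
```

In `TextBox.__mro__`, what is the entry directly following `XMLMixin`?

L[TextBox] = TextBox + merge(L[BaseModel], L[XMLMixin], [BaseModel XMLMixin])
  take BaseModel:  [BaseModel Dialog JSONMixin YAMLMixin Scrollable Container Model Frame Canvas object] + [XMLMixin JSONMixin Clickable YAMLMixin Scrollable Container Model Canvas object] + [BaseModel XMLMixin]
  take Dialog:  [Dialog JSONMixin YAMLMixin Scrollable Container Model Frame Canvas object] + [XMLMixin JSONMixin Clickable YAMLMixin Scrollable Container Model Canvas object] + [XMLMixin]
  take XMLMixin:  [JSONMixin YAMLMixin Scrollable Container Model Frame Canvas object] + [XMLMixin JSONMixin Clickable YAMLMixin Scrollable Container Model Canvas object] + [XMLMixin]
  take JSONMixin:  [JSONMixin YAMLMixin Scrollable Container Model Frame Canvas object] + [JSONMixin Clickable YAMLMixin Scrollable Container Model Canvas object]
  take Clickable:  [YAMLMixin Scrollable Container Model Frame Canvas object] + [Clickable YAMLMixin Scrollable Container Model Canvas object]
  take YAMLMixin:  [YAMLMixin Scrollable Container Model Frame Canvas object] + [YAMLMixin Scrollable Container Model Canvas object]
  take Scrollable:  [Scrollable Container Model Frame Canvas object] + [Scrollable Container Model Canvas object]
  take Container:  [Container Model Frame Canvas object] + [Container Model Canvas object]
  take Model:  [Model Frame Canvas object] + [Model Canvas object]
  take Frame:  [Frame Canvas object] + [Canvas object]
  take Canvas:  [Canvas object] + [Canvas object]
  take object:  [object] + [object]
MRO: TextBox BaseModel Dialog XMLMixin JSONMixin Clickable YAMLMixin Scrollable Container Model Frame Canvas object
XMLMixin is at position 3; next is JSONMixin.

JSONMixin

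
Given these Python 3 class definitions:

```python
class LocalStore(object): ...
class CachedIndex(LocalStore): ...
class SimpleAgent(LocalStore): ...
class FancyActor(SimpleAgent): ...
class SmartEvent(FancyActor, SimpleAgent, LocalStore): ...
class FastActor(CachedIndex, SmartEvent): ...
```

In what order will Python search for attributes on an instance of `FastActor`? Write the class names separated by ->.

L[FastActor] = FastActor + merge(L[CachedIndex], L[SmartEvent], [CachedIndex SmartEvent])
  take CachedIndex:  [CachedIndex LocalStore object] + [SmartEvent FancyActor SimpleAgent LocalStore object] + [CachedIndex SmartEvent]
  take SmartEvent:  [LocalStore object] + [SmartEvent FancyActor SimpleAgent LocalStore object] + [SmartEvent]
  take FancyActor:  [LocalStore object] + [FancyActor SimpleAgent LocalStore object]
  take SimpleAgent:  [LocalStore object] + [SimpleAgent LocalStore object]
  take LocalStore:  [LocalStore object] + [LocalStore object]
  take object:  [object] + [object]

FastActor -> CachedIndex -> SmartEvent -> FancyActor -> SimpleAgent -> LocalStore -> object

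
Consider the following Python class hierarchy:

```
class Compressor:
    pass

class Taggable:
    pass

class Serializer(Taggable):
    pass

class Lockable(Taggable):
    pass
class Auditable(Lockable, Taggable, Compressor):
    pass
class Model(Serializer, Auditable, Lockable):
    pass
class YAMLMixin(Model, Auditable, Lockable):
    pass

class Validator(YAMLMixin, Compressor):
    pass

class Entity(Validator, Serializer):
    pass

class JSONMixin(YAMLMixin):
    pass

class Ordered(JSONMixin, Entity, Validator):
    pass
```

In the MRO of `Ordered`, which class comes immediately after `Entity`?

Validator

L[Ordered] = Ordered + merge(L[JSONMixin], L[Entity], L[Validator], [JSONMixin Entity Validator])
  take JSONMixin:  [JSONMixin YAMLMixin Model Serializer Auditable Lockable Taggable Compressor object] + [Entity Validator YAMLMixin Model Serializer Auditable Lockable Taggable Compressor object] + [Validator YAMLMixin Model Serializer Auditable Lockable Taggable Compressor object] + [JSONMixin Entity Validator]
  take Entity:  [YAMLMixin Model Serializer Auditable Lockable Taggable Compressor object] + [Entity Validator YAMLMixin Model Serializer Auditable Lockable Taggable Compressor object] + [Validator YAMLMixin Model Serializer Auditable Lockable Taggable Compressor object] + [Entity Validator]
  take Validator:  [YAMLMixin Model Serializer Auditable Lockable Taggable Compressor object] + [Validator YAMLMixin Model Serializer Auditable Lockable Taggable Compressor object] + [Validator YAMLMixin Model Serializer Auditable Lockable Taggable Compressor object] + [Validator]
  take YAMLMixin:  [YAMLMixin Model Serializer Auditable Lockable Taggable Compressor object] + [YAMLMixin Model Serializer Auditable Lockable Taggable Compressor object] + [YAMLMixin Model Serializer Auditable Lockable Taggable Compressor object]
  take Model:  [Model Serializer Auditable Lockable Taggable Compressor object] + [Model Serializer Auditable Lockable Taggable Compressor object] + [Model Serializer Auditable Lockable Taggable Compressor object]
  take Serializer:  [Serializer Auditable Lockable Taggable Compressor object] + [Serializer Auditable Lockable Taggable Compressor object] + [Serializer Auditable Lockable Taggable Compressor object]
  take Auditable:  [Auditable Lockable Taggable Compressor object] + [Auditable Lockable Taggable Compressor object] + [Auditable Lockable Taggable Compressor object]
  take Lockable:  [Lockable Taggable Compressor object] + [Lockable Taggable Compressor object] + [Lockable Taggable Compressor object]
  take Taggable:  [Taggable Compressor object] + [Taggable Compressor object] + [Taggable Compressor object]
  take Compressor:  [Compressor object] + [Compressor object] + [Compressor object]
  take object:  [object] + [object] + [object]
MRO: Ordered JSONMixin Entity Validator YAMLMixin Model Serializer Auditable Lockable Taggable Compressor object
Entity is at position 2; next is Validator.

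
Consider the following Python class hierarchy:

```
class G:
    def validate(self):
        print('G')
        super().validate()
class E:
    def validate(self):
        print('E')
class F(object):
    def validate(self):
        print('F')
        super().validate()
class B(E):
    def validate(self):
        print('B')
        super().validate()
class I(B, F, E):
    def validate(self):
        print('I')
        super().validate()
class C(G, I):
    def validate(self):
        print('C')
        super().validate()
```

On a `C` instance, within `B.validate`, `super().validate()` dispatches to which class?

L[C] = C + merge(L[G], L[I], [G I])
  take G:  [G object] + [I B F E object] + [G I]
  take I:  [object] + [I B F E object] + [I]
  take B:  [object] + [B F E object]
  take F:  [object] + [F E object]
  take E:  [object] + [E object]
  take object:  [object] + [object]
MRO: C G I B F E object
super() in B.validate on a C instance goes to the class after B in C's MRO: F.

F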